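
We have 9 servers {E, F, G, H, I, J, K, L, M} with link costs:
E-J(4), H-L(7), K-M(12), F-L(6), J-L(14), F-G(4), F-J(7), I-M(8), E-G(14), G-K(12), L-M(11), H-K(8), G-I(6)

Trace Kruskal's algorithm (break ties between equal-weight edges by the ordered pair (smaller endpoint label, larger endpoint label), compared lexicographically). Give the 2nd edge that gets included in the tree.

F-G

Kruskal's algorithm — process edges by increasing weight (ties by edge label):
E-J (4): add — endpoints in different components.
F-G (4): add — endpoints in different components.
F-L (6): add — endpoints in different components.
G-I (6): add — endpoints in different components.
F-J (7): add — endpoints in different components.
H-L (7): add — endpoints in different components.
H-K (8): add — endpoints in different components.
I-M (8): add — endpoints in different components.
The 2nd edge added is F-G.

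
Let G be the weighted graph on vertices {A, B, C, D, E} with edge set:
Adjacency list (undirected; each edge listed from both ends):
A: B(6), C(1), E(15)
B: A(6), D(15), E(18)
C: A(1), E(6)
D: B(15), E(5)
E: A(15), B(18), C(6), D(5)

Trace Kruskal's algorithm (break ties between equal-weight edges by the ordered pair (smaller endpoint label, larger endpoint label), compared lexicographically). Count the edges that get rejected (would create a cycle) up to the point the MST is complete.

0

Sort edges by weight, then run Kruskal:
A-C (1): add. Components now {A,C} {B} {D} {E}
D-E (5): add. Components now {A,C} {B} {D,E}
A-B (6): add. Components now {A,B,C} {D,E}
C-E (6): add. Components now {A,B,C,D,E}
Edges rejected before the tree was complete: 0.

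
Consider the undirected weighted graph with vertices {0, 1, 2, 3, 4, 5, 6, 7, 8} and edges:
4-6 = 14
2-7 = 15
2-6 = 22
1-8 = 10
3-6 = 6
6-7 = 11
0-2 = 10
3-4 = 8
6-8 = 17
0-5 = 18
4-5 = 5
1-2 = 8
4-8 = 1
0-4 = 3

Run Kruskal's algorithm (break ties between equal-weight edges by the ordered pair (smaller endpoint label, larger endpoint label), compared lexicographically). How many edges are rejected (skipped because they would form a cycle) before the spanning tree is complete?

Sort edges by weight, then run Kruskal:
4-8 (1): add — endpoints in different components.
0-4 (3): add — endpoints in different components.
4-5 (5): add — endpoints in different components.
3-6 (6): add — endpoints in different components.
1-2 (8): add — endpoints in different components.
3-4 (8): add — endpoints in different components.
0-2 (10): add — endpoints in different components.
1-8 (10): skip — 1 and 8 already connected.
6-7 (11): add — endpoints in different components.
Edges rejected before the tree was complete: 1.

1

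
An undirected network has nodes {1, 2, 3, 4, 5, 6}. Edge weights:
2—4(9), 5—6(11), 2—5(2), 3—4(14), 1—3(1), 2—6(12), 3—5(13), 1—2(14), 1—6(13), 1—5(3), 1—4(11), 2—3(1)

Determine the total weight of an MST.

24

Kruskal's algorithm — process edges by increasing weight (ties by edge label):
1—3 (1): add — endpoints in different components.
2—3 (1): add — endpoints in different components.
2—5 (2): add — endpoints in different components.
1—5 (3): skip — 1 and 5 already connected.
2—4 (9): add — endpoints in different components.
1—4 (11): skip — 1 and 4 already connected.
5—6 (11): add — endpoints in different components.
MST edges: 1—3, 2—3, 2—5, 2—4, 5—6; total weight 1+1+2+9+11 = 24.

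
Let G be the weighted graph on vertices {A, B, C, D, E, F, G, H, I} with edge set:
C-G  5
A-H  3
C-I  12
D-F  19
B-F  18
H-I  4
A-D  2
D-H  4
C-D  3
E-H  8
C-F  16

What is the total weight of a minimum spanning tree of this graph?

59

Kruskal: consider edges lightest-first.
A-D (2): add — endpoints in different components.
A-H (3): add — endpoints in different components.
C-D (3): add — endpoints in different components.
D-H (4): skip — D and H already connected.
H-I (4): add — endpoints in different components.
C-G (5): add — endpoints in different components.
E-H (8): add — endpoints in different components.
C-I (12): skip — C and I already connected.
C-F (16): add — endpoints in different components.
B-F (18): add — endpoints in different components.
MST edges: A-D, A-H, C-D, H-I, C-G, E-H, C-F, B-F; total weight 2+3+3+4+5+8+16+18 = 59.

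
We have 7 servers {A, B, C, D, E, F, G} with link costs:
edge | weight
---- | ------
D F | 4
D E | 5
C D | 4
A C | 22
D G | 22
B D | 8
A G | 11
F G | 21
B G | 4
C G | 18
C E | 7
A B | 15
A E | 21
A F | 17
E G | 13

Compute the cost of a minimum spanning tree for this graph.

Prim, starting at D.
Step 1: cheapest edge leaving the tree is C D (4); add C.
Step 2: cheapest edge leaving the tree is D F (4); add F.
Step 3: cheapest edge leaving the tree is D E (5); add E.
Step 4: cheapest edge leaving the tree is B D (8); add B.
Step 5: cheapest edge leaving the tree is B G (4); add G.
Step 6: cheapest edge leaving the tree is A G (11); add A.
MST edges: C D, D F, D E, B D, B G, A G; total weight 4+4+5+8+4+11 = 36.

36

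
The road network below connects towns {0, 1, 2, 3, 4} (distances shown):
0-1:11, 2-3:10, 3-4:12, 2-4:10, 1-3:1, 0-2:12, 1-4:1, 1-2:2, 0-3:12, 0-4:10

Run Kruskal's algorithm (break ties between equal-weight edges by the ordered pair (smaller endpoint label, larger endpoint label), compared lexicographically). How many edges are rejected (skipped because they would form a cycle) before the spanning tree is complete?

0

Kruskal's algorithm — process edges by increasing weight (ties by edge label):
1-3 (1): add. Components now {0} {1,3} {2} {4}
1-4 (1): add. Components now {0} {1,3,4} {2}
1-2 (2): add. Components now {0} {1,2,3,4}
0-4 (10): add. Components now {0,1,2,3,4}
Edges rejected before the tree was complete: 0.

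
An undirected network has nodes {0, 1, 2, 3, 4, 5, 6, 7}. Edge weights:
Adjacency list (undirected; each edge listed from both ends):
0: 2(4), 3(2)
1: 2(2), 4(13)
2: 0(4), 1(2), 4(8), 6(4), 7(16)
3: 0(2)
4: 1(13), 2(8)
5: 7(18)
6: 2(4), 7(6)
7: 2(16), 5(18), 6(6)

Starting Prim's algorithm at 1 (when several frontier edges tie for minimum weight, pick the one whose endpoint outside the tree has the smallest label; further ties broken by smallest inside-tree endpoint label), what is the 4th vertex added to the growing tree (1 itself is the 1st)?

3

Prim's algorithm from 1:
Step 1: frontier [1–2 2, 1–4 13] → take 1–2 (2); add 2.
Step 2: frontier [1–4 13, 0–2 4, 2–6 4, 2–4 8, 2–7 16] → take 0–2 (4); add 0.
Step 3: frontier [0–3 2, 1–4 13, 2–6 4, 2–4 8, 2–7 16] → take 0–3 (2); add 3.
Step 4: frontier [1–4 13, 2–6 4, 2–4 8, 2–7 16] → take 2–6 (4); add 6.
Step 5: frontier [1–4 13, 2–4 8, 2–7 16, 6–7 6] → take 6–7 (6); add 7.
Step 6: frontier [1–4 13, 2–4 8, 5–7 18] → take 2–4 (8); add 4.
Step 7: frontier [5–7 18] → take 5–7 (18); add 5.
Vertex order: 1, 2, 0, 3, 6, 7, 4, 5. The 4th vertex is 3.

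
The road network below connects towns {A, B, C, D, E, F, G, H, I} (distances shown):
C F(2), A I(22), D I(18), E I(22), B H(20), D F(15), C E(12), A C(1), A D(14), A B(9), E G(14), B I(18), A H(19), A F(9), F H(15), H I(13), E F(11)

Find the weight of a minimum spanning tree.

Grow the tree from E using Prim:
Step 1: cheapest edge leaving the tree is E F (11); add F.
Step 2: cheapest edge leaving the tree is C F (2); add C.
Step 3: cheapest edge leaving the tree is A C (1); add A.
Step 4: cheapest edge leaving the tree is A B (9); add B.
Step 5: cheapest edge leaving the tree is A D (14); add D.
Step 6: cheapest edge leaving the tree is E G (14); add G.
Step 7: cheapest edge leaving the tree is F H (15); add H.
Step 8: cheapest edge leaving the tree is H I (13); add I.
MST edges: E F, C F, A C, A B, A D, E G, F H, H I; total weight 11+2+1+9+14+14+15+13 = 79.

79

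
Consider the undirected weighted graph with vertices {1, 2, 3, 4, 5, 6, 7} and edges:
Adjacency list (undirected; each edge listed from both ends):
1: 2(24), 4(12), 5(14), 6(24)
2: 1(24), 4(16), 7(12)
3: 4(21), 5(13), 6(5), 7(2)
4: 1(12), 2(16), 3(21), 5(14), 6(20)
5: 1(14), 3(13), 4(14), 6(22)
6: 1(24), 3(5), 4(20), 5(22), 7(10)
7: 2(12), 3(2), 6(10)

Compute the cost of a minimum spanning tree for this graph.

58

Kruskal's algorithm — process edges by increasing weight (ties by edge label):
3–7 (2): add — endpoints in different components.
3–6 (5): add — endpoints in different components.
6–7 (10): skip — 6 and 7 already connected.
1–4 (12): add — endpoints in different components.
2–7 (12): add — endpoints in different components.
3–5 (13): add — endpoints in different components.
1–5 (14): add — endpoints in different components.
MST edges: 3–7, 3–6, 1–4, 2–7, 3–5, 1–5; total weight 2+5+12+12+13+14 = 58.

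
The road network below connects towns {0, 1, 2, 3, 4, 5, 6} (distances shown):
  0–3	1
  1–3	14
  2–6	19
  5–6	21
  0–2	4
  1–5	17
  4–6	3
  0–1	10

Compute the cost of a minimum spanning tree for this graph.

54

Sort edges by weight, then run Kruskal:
0–3 (1): add. Components now {0,3} {1} {2} {4} {5} {6}
4–6 (3): add. Components now {0,3} {1} {2} {4,6} {5}
0–2 (4): add. Components now {0,2,3} {1} {4,6} {5}
0–1 (10): add. Components now {0,1,2,3} {4,6} {5}
1–3 (14): skip — 1 and 3 already connected.
1–5 (17): add. Components now {0,1,2,3,5} {4,6}
2–6 (19): add. Components now {0,1,2,3,4,5,6}
MST edges: 0–3, 4–6, 0–2, 0–1, 1–5, 2–6; total weight 1+3+4+10+17+19 = 54.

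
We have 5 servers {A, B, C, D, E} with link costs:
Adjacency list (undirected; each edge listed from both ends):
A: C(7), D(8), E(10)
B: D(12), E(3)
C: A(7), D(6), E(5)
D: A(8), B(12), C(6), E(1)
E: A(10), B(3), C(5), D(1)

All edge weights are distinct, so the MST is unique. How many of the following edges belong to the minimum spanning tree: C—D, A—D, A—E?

0

Kruskal: consider edges lightest-first.
D—E (1): add — endpoints in different components.
B—E (3): add — endpoints in different components.
C—E (5): add — endpoints in different components.
C—D (6): skip — C and D already connected.
A—C (7): add — endpoints in different components.
MST edge set: {D—E, B—E, C—E, A—C}.
Of the listed edges, {} are in the MST → 0.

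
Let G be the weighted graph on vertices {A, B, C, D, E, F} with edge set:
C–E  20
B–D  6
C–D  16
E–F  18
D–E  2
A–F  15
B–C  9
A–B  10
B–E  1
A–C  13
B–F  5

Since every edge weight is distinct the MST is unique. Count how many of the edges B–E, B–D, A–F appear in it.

Kruskal's algorithm — process edges by increasing weight (ties by edge label):
B–E (1): add — endpoints in different components.
D–E (2): add — endpoints in different components.
B–F (5): add — endpoints in different components.
B–D (6): skip — B and D already connected.
B–C (9): add — endpoints in different components.
A–B (10): add — endpoints in different components.
MST edge set: {B–E, D–E, B–F, B–C, A–B}.
Of the listed edges, {B–E} are in the MST → 1.

1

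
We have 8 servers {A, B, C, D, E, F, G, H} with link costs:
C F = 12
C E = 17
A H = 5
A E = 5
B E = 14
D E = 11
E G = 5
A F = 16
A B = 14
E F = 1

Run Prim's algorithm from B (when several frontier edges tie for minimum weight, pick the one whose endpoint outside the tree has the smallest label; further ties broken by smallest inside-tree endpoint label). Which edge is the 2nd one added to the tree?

A-E

Prim's algorithm from B:
Step 1: cheapest edge leaving the tree is A B (14); add A.
Step 2: cheapest edge leaving the tree is A E (5); add E.
Step 3: cheapest edge leaving the tree is E F (1); add F.
Step 4: cheapest edge leaving the tree is E G (5); add G.
Step 5: cheapest edge leaving the tree is A H (5); add H.
Step 6: cheapest edge leaving the tree is D E (11); add D.
Step 7: cheapest edge leaving the tree is C F (12); add C.
The 2nd edge added is A E.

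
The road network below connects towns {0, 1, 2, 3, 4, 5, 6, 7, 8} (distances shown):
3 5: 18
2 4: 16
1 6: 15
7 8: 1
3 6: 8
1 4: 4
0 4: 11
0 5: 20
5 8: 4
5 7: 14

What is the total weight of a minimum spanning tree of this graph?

77

Kruskal's algorithm — process edges by increasing weight (ties by edge label):
7 8 (1): add — endpoints in different components.
1 4 (4): add — endpoints in different components.
5 8 (4): add — endpoints in different components.
3 6 (8): add — endpoints in different components.
0 4 (11): add — endpoints in different components.
5 7 (14): skip — 5 and 7 already connected.
1 6 (15): add — endpoints in different components.
2 4 (16): add — endpoints in different components.
3 5 (18): add — endpoints in different components.
MST edges: 7 8, 1 4, 5 8, 3 6, 0 4, 1 6, 2 4, 3 5; total weight 1+4+4+8+11+15+16+18 = 77.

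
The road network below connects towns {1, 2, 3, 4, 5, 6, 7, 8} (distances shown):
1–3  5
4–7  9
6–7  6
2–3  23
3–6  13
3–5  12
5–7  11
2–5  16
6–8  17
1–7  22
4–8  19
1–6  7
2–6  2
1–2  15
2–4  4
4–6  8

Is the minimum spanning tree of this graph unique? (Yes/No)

Yes

Kruskal: consider edges lightest-first.
2–6 (2): add — endpoints in different components.
2–4 (4): add — endpoints in different components.
1–3 (5): add — endpoints in different components.
6–7 (6): add — endpoints in different components.
1–6 (7): add — endpoints in different components.
4–6 (8): skip — 4 and 6 already connected.
4–7 (9): skip — 4 and 7 already connected.
5–7 (11): add — endpoints in different components.
3–5 (12): skip — 3 and 5 already connected.
3–6 (13): skip — 3 and 6 already connected.
1–2 (15): skip — 1 and 2 already connected.
2–5 (16): skip — 2 and 5 already connected.
6–8 (17): add — endpoints in different components.
Every non-tree edge has weight strictly greater than the heaviest edge on the tree path between its endpoints, so the MST is unique.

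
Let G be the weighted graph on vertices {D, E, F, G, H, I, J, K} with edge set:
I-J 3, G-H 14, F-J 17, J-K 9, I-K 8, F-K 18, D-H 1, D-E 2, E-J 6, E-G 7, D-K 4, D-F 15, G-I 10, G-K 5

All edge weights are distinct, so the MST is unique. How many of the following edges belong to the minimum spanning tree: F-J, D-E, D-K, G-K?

3

Sort edges by weight, then run Kruskal:
D-H (1): add — endpoints in different components.
D-E (2): add — endpoints in different components.
I-J (3): add — endpoints in different components.
D-K (4): add — endpoints in different components.
G-K (5): add — endpoints in different components.
E-J (6): add — endpoints in different components.
E-G (7): skip — E and G already connected.
I-K (8): skip — I and K already connected.
J-K (9): skip — J and K already connected.
G-I (10): skip — G and I already connected.
G-H (14): skip — G and H already connected.
D-F (15): add — endpoints in different components.
MST edge set: {D-H, D-E, I-J, D-K, G-K, E-J, D-F}.
Of the listed edges, {D-E, D-K, G-K} are in the MST → 3.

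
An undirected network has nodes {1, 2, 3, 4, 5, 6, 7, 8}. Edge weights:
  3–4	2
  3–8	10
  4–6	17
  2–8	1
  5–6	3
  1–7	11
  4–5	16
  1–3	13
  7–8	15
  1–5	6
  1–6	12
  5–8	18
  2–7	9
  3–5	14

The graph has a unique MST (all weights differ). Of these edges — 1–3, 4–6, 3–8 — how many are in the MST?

1

Kruskal: consider edges lightest-first.
2–8 (1): add — endpoints in different components.
3–4 (2): add — endpoints in different components.
5–6 (3): add — endpoints in different components.
1–5 (6): add — endpoints in different components.
2–7 (9): add — endpoints in different components.
3–8 (10): add — endpoints in different components.
1–7 (11): add — endpoints in different components.
MST edge set: {2–8, 3–4, 5–6, 1–5, 2–7, 3–8, 1–7}.
Of the listed edges, {3–8} are in the MST → 1.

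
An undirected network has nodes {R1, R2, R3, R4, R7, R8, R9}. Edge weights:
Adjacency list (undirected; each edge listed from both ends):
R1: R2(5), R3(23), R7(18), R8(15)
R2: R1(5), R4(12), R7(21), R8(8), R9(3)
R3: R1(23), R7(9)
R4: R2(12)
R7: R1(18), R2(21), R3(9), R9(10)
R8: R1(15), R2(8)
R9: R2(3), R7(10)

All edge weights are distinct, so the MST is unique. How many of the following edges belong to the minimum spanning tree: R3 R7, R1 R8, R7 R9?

Kruskal's algorithm — process edges by increasing weight (ties by edge label):
R2 R9 (3): add. Components now {R2,R9} {R7} {R3} {R4} {R1} {R8}
R1 R2 (5): add. Components now {R1,R2,R9} {R7} {R3} {R4} {R8}
R2 R8 (8): add. Components now {R1,R2,R8,R9} {R7} {R3} {R4}
R3 R7 (9): add. Components now {R1,R2,R8,R9} {R3,R7} {R4}
R7 R9 (10): add. Components now {R1,R2,R3,R7,R8,R9} {R4}
R2 R4 (12): add. Components now {R1,R2,R3,R4,R7,R8,R9}
MST edge set: {R2 R9, R1 R2, R2 R8, R3 R7, R7 R9, R2 R4}.
Of the listed edges, {R3 R7, R7 R9} are in the MST → 2.

2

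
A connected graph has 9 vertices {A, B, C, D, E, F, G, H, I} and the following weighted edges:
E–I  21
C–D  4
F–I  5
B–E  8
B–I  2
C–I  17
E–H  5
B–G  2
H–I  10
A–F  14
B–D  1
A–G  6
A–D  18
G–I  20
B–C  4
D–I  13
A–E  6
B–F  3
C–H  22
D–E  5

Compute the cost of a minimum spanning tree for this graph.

Prim, starting at H.
Step 1: cheapest edge leaving the tree is E–H (5); add E.
Step 2: cheapest edge leaving the tree is D–E (5); add D.
Step 3: cheapest edge leaving the tree is B–D (1); add B.
Step 4: cheapest edge leaving the tree is B–G (2); add G.
Step 5: cheapest edge leaving the tree is B–I (2); add I.
Step 6: cheapest edge leaving the tree is B–F (3); add F.
Step 7: cheapest edge leaving the tree is B–C (4); add C.
Step 8: cheapest edge leaving the tree is A–E (6); add A.
MST edges: E–H, D–E, B–D, B–G, B–I, B–F, B–C, A–E; total weight 5+5+1+2+2+3+4+6 = 28.

28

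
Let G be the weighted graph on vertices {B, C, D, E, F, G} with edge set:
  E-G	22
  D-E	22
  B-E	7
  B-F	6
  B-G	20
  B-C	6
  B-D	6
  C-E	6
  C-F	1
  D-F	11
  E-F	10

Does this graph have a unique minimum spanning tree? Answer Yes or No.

No

Kruskal: consider edges lightest-first.
C-F (1): add. Components now {B} {C,F} {D} {E} {G}
B-C (6): add. Components now {B,C,F} {D} {E} {G}
B-D (6): add. Components now {B,C,D,F} {E} {G}
B-F (6): skip — B and F already connected.
C-E (6): add. Components now {B,C,D,E,F} {G}
B-E (7): skip — B and E already connected.
E-F (10): skip — E and F already connected.
D-F (11): skip — D and F already connected.
B-G (20): add. Components now {B,C,D,E,F,G}
Non-tree edge B-F has weight 6, equal to the heaviest edge on its tree cycle — swapping gives another MST of the same weight. Not unique.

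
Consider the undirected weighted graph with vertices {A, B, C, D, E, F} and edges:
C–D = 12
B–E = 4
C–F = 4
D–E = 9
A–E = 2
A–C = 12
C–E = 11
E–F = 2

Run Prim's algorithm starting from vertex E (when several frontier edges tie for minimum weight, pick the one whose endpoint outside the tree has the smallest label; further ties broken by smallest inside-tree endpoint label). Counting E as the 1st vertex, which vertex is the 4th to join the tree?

Grow the tree from E using Prim:
Step 1: cheapest edge leaving the tree is A–E (2); add A.
Step 2: cheapest edge leaving the tree is E–F (2); add F.
Step 3: cheapest edge leaving the tree is B–E (4); add B.
Step 4: cheapest edge leaving the tree is C–F (4); add C.
Step 5: cheapest edge leaving the tree is D–E (9); add D.
Vertex order: E, A, F, B, C, D. The 4th vertex is B.

B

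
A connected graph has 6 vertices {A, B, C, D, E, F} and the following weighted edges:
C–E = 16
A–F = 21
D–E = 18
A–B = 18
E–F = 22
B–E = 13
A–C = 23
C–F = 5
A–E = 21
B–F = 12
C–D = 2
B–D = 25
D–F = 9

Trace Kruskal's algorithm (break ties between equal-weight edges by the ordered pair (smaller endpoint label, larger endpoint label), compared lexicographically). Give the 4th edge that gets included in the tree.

B-E

Kruskal's algorithm — process edges by increasing weight (ties by edge label):
C–D (2): add. Components now {A} {B} {C,D} {E} {F}
C–F (5): add. Components now {A} {B} {C,D,F} {E}
D–F (9): skip — D and F already connected.
B–F (12): add. Components now {A} {B,C,D,F} {E}
B–E (13): add. Components now {A} {B,C,D,E,F}
C–E (16): skip — C and E already connected.
A–B (18): add. Components now {A,B,C,D,E,F}
The 4th edge added is B–E.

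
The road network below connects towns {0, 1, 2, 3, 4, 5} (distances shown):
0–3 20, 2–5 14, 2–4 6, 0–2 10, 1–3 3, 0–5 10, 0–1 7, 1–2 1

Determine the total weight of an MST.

Grow the tree from 0 using Prim:
Step 1: frontier [0–1 7, 0–2 10, 0–5 10, 0–3 20] → take 0–1 (7); add 1.
Step 2: frontier [0–2 10, 0–5 10, 0–3 20, 1–2 1, 1–3 3] → take 1–2 (1); add 2.
Step 3: frontier [0–5 10, 0–3 20, 1–3 3, 2–4 6, 2–5 14] → take 1–3 (3); add 3.
Step 4: frontier [0–5 10, 2–4 6, 2–5 14] → take 2–4 (6); add 4.
Step 5: frontier [0–5 10, 2–5 14] → take 0–5 (10); add 5.
MST edges: 0–1, 1–2, 1–3, 2–4, 0–5; total weight 7+1+3+6+10 = 27.

27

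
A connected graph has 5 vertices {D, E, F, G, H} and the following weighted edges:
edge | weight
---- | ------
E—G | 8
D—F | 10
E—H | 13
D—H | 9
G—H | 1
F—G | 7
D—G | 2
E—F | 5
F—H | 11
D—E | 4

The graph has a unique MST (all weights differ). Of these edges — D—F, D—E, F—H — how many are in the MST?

Kruskal: consider edges lightest-first.
G—H (1): add — endpoints in different components.
D—G (2): add — endpoints in different components.
D—E (4): add — endpoints in different components.
E—F (5): add — endpoints in different components.
MST edge set: {G—H, D—G, D—E, E—F}.
Of the listed edges, {D—E} are in the MST → 1.

1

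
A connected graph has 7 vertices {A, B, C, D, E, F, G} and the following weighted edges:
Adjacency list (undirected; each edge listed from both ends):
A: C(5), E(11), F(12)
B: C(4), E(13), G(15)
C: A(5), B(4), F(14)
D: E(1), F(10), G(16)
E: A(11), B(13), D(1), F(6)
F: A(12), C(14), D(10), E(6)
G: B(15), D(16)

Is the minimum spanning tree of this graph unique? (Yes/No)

Kruskal: consider edges lightest-first.
D E (1): add — endpoints in different components.
B C (4): add — endpoints in different components.
A C (5): add — endpoints in different components.
E F (6): add — endpoints in different components.
D F (10): skip — D and F already connected.
A E (11): add — endpoints in different components.
A F (12): skip — A and F already connected.
B E (13): skip — B and E already connected.
C F (14): skip — C and F already connected.
B G (15): add — endpoints in different components.
Every non-tree edge has weight strictly greater than the heaviest edge on the tree path between its endpoints, so the MST is unique.

Yes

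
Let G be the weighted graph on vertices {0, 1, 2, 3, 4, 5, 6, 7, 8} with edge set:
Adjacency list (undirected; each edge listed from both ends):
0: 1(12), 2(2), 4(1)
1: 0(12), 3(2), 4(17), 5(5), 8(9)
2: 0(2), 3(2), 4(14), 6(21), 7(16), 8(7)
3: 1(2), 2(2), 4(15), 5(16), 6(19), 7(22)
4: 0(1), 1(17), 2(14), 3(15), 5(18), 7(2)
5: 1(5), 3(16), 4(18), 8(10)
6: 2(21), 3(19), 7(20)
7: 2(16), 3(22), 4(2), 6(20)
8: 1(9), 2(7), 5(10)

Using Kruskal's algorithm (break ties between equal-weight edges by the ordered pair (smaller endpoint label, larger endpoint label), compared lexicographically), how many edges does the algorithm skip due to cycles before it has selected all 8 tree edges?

Kruskal: consider edges lightest-first.
0–4 (1): add — endpoints in different components.
0–2 (2): add — endpoints in different components.
1–3 (2): add — endpoints in different components.
2–3 (2): add — endpoints in different components.
4–7 (2): add — endpoints in different components.
1–5 (5): add — endpoints in different components.
2–8 (7): add — endpoints in different components.
1–8 (9): skip — 1 and 8 already connected.
5–8 (10): skip — 5 and 8 already connected.
0–1 (12): skip — 0 and 1 already connected.
2–4 (14): skip — 2 and 4 already connected.
3–4 (15): skip — 3 and 4 already connected.
2–7 (16): skip — 2 and 7 already connected.
3–5 (16): skip — 3 and 5 already connected.
1–4 (17): skip — 1 and 4 already connected.
4–5 (18): skip — 4 and 5 already connected.
3–6 (19): add — endpoints in different components.
Edges rejected before the tree was complete: 9.

9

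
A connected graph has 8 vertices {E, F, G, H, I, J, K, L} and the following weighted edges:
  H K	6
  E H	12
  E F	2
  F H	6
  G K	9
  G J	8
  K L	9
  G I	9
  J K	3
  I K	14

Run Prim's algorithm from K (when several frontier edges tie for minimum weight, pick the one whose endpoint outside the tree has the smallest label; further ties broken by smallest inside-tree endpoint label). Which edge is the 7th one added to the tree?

K-L

Prim's algorithm from K:
Step 1: cheapest edge leaving the tree is J K (3); add J.
Step 2: cheapest edge leaving the tree is H K (6); add H.
Step 3: cheapest edge leaving the tree is F H (6); add F.
Step 4: cheapest edge leaving the tree is E F (2); add E.
Step 5: cheapest edge leaving the tree is G J (8); add G.
Step 6: cheapest edge leaving the tree is G I (9); add I.
Step 7: cheapest edge leaving the tree is K L (9); add L.
The 7th edge added is K L.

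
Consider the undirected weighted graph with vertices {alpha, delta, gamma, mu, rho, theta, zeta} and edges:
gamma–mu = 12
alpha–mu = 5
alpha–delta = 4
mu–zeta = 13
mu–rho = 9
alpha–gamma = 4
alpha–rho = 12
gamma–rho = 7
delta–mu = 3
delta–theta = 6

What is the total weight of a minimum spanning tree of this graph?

Kruskal: consider edges lightest-first.
delta–mu (3): add. Components now {delta,mu} {gamma} {alpha} {theta} {rho} {zeta}
alpha–delta (4): add. Components now {alpha,delta,mu} {gamma} {theta} {rho} {zeta}
alpha–gamma (4): add. Components now {alpha,delta,gamma,mu} {theta} {rho} {zeta}
alpha–mu (5): skip — alpha and mu already connected.
delta–theta (6): add. Components now {alpha,delta,gamma,mu,theta} {rho} {zeta}
gamma–rho (7): add. Components now {alpha,delta,gamma,mu,rho,theta} {zeta}
mu–rho (9): skip — rho and mu already connected.
alpha–rho (12): skip — alpha and rho already connected.
gamma–mu (12): skip — gamma and mu already connected.
mu–zeta (13): add. Components now {alpha,delta,gamma,mu,rho,theta,zeta}
MST edges: delta–mu, alpha–delta, alpha–gamma, delta–theta, gamma–rho, mu–zeta; total weight 3+4+4+6+7+13 = 37.

37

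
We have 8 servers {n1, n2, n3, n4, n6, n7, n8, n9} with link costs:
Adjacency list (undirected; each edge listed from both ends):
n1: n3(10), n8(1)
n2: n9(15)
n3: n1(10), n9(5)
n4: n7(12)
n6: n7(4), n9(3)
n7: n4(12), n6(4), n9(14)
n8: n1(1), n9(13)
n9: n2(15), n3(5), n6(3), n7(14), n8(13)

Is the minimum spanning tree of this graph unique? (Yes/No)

Kruskal: consider edges lightest-first.
n1 n8 (1): add — endpoints in different components.
n6 n9 (3): add — endpoints in different components.
n6 n7 (4): add — endpoints in different components.
n3 n9 (5): add — endpoints in different components.
n1 n3 (10): add — endpoints in different components.
n4 n7 (12): add — endpoints in different components.
n8 n9 (13): skip — n8 and n9 already connected.
n7 n9 (14): skip — n7 and n9 already connected.
n2 n9 (15): add — endpoints in different components.
Every non-tree edge has weight strictly greater than the heaviest edge on the tree path between its endpoints, so the MST is unique.

Yes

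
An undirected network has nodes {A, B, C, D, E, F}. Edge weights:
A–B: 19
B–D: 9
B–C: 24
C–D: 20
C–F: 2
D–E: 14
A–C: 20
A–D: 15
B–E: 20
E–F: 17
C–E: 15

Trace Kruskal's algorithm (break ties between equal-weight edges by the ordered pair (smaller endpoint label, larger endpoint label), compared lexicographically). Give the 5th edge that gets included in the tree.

C-E

Kruskal: consider edges lightest-first.
C–F (2): add — endpoints in different components.
B–D (9): add — endpoints in different components.
D–E (14): add — endpoints in different components.
A–D (15): add — endpoints in different components.
C–E (15): add — endpoints in different components.
The 5th edge added is C–E.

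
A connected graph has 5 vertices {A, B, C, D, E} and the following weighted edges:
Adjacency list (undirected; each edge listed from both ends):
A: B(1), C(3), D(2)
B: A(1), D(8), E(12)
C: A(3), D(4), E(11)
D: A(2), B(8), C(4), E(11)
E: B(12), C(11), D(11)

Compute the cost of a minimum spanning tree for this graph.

17

Prim's algorithm from E:
Step 1: frontier [C E 11, D E 11, B E 12] → take C E (11); add C.
Step 2: frontier [A C 3, C D 4, D E 11, B E 12] → take A C (3); add A.
Step 3: frontier [A B 1, A D 2, C D 4, D E 11, B E 12] → take A B (1); add B.
Step 4: frontier [A D 2, B D 8, C D 4, D E 11] → take A D (2); add D.
MST edges: C E, A C, A B, A D; total weight 11+3+1+2 = 17.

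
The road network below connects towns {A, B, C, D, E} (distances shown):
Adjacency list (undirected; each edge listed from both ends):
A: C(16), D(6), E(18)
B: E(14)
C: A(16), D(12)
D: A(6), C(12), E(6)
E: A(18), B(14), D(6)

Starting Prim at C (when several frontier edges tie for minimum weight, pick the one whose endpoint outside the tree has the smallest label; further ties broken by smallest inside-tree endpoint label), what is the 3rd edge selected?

D-E

Prim's algorithm from C:
Step 1: frontier [C—D 12, A—C 16] → take C—D (12); add D.
Step 2: frontier [A—C 16, A—D 6, D—E 6] → take A—D (6); add A.
Step 3: frontier [A—E 18, D—E 6] → take D—E (6); add E.
Step 4: frontier [B—E 14] → take B—E (14); add B.
The 3rd edge added is D—E.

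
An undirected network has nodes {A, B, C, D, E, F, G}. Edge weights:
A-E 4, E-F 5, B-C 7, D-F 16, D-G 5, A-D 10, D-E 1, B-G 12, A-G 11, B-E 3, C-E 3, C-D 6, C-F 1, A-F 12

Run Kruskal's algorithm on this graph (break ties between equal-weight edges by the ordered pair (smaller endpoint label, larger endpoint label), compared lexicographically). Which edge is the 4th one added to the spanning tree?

C-E

Kruskal: consider edges lightest-first.
C-F (1): add — endpoints in different components.
D-E (1): add — endpoints in different components.
B-E (3): add — endpoints in different components.
C-E (3): add — endpoints in different components.
A-E (4): add — endpoints in different components.
D-G (5): add — endpoints in different components.
The 4th edge added is C-E.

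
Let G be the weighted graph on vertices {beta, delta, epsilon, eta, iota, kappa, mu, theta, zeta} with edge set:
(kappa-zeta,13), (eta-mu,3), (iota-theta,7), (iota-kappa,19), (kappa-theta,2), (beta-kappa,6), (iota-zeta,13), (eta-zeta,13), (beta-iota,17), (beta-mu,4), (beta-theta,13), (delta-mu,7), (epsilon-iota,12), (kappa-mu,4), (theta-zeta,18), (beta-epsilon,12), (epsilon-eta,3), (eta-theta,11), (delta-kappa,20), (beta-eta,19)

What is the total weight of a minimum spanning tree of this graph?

43

Prim's algorithm from iota:
Step 1: cheapest edge leaving the tree is iota-theta (7); add theta.
Step 2: cheapest edge leaving the tree is kappa-theta (2); add kappa.
Step 3: cheapest edge leaving the tree is kappa-mu (4); add mu.
Step 4: cheapest edge leaving the tree is eta-mu (3); add eta.
Step 5: cheapest edge leaving the tree is epsilon-eta (3); add epsilon.
Step 6: cheapest edge leaving the tree is beta-mu (4); add beta.
Step 7: cheapest edge leaving the tree is delta-mu (7); add delta.
Step 8: cheapest edge leaving the tree is eta-zeta (13); add zeta.
MST edges: iota-theta, kappa-theta, kappa-mu, eta-mu, epsilon-eta, beta-mu, delta-mu, eta-zeta; total weight 7+2+4+3+3+4+7+13 = 43.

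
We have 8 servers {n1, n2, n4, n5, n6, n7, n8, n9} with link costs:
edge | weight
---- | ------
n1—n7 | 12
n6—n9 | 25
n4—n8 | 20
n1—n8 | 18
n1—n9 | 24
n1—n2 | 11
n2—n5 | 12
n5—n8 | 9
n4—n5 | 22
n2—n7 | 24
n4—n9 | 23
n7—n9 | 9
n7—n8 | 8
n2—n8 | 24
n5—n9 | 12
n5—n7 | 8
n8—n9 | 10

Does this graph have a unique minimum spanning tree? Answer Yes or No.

Sort edges by weight, then run Kruskal:
n5—n7 (8): add — endpoints in different components.
n7—n8 (8): add — endpoints in different components.
n5—n8 (9): skip — n5 and n8 already connected.
n7—n9 (9): add — endpoints in different components.
n8—n9 (10): skip — n9 and n8 already connected.
n1—n2 (11): add — endpoints in different components.
n1—n7 (12): add — endpoints in different components.
n2—n5 (12): skip — n5 and n2 already connected.
n5—n9 (12): skip — n9 and n5 already connected.
n1—n8 (18): skip — n1 and n8 already connected.
n4—n8 (20): add — endpoints in different components.
n4—n5 (22): skip — n4 and n5 already connected.
n4—n9 (23): skip — n4 and n9 already connected.
n1—n9 (24): skip — n9 and n1 already connected.
n2—n7 (24): skip — n7 and n2 already connected.
n2—n8 (24): skip — n8 and n2 already connected.
n6—n9 (25): add — endpoints in different components.
Non-tree edge n2—n5 has weight 12, equal to the heaviest edge on its tree cycle — swapping gives another MST of the same weight. Not unique.

No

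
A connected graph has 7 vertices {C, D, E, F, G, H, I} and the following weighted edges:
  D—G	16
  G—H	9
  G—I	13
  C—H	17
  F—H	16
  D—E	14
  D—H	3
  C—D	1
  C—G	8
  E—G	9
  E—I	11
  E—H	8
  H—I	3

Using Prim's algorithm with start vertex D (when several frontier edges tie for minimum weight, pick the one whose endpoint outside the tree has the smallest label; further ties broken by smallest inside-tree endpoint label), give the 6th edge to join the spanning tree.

Prim's algorithm from D:
Step 1: frontier [C—D 1, D—H 3, D—E 14, D—G 16] → take C—D (1); add C.
Step 2: frontier [C—G 8, C—H 17, D—H 3, D—E 14, D—G 16] → take D—H (3); add H.
Step 3: frontier [C—G 8, D—E 14, D—G 16, H—I 3, E—H 8, G—H 9, F—H 16] → take H—I (3); add I.
Step 4: frontier [C—G 8, D—E 14, D—G 16, E—H 8, G—H 9, F—H 16, E—I 11, G—I 13] → take E—H (8); add E.
Step 5: frontier [C—G 8, D—G 16, E—G 9, G—H 9, F—H 16, G—I 13] → take C—G (8); add G.
Step 6: frontier [F—H 16] → take F—H (16); add F.
The 6th edge added is F—H.

F-H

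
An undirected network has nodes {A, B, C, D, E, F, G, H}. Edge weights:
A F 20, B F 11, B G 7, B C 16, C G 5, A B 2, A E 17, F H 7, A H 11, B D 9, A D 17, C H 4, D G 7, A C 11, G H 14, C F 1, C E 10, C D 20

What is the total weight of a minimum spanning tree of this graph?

36

Grow the tree from C using Prim:
Step 1: cheapest edge leaving the tree is C F (1); add F.
Step 2: cheapest edge leaving the tree is C H (4); add H.
Step 3: cheapest edge leaving the tree is C G (5); add G.
Step 4: cheapest edge leaving the tree is B G (7); add B.
Step 5: cheapest edge leaving the tree is A B (2); add A.
Step 6: cheapest edge leaving the tree is D G (7); add D.
Step 7: cheapest edge leaving the tree is C E (10); add E.
MST edges: C F, C H, C G, B G, A B, D G, C E; total weight 1+4+5+7+2+7+10 = 36.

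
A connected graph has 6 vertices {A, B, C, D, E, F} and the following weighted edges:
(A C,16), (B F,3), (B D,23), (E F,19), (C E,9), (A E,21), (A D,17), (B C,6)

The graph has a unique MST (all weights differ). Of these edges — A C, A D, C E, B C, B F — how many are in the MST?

5

Sort edges by weight, then run Kruskal:
B F (3): add. Components now {A} {B,F} {C} {D} {E}
B C (6): add. Components now {A} {B,C,F} {D} {E}
C E (9): add. Components now {A} {B,C,E,F} {D}
A C (16): add. Components now {A,B,C,E,F} {D}
A D (17): add. Components now {A,B,C,D,E,F}
MST edge set: {B F, B C, C E, A C, A D}.
Of the listed edges, {A C, A D, C E, B C, B F} are in the MST → 5.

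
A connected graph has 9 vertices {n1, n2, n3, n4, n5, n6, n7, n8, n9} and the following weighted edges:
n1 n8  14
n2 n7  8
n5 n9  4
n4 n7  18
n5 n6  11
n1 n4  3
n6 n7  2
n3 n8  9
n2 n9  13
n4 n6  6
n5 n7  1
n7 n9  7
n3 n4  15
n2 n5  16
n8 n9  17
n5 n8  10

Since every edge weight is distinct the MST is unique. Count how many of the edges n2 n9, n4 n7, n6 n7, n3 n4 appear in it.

Kruskal: consider edges lightest-first.
n5 n7 (1): add — endpoints in different components.
n6 n7 (2): add — endpoints in different components.
n1 n4 (3): add — endpoints in different components.
n5 n9 (4): add — endpoints in different components.
n4 n6 (6): add — endpoints in different components.
n7 n9 (7): skip — n7 and n9 already connected.
n2 n7 (8): add — endpoints in different components.
n3 n8 (9): add — endpoints in different components.
n5 n8 (10): add — endpoints in different components.
MST edge set: {n5 n7, n6 n7, n1 n4, n5 n9, n4 n6, n2 n7, n3 n8, n5 n8}.
Of the listed edges, {n6 n7} are in the MST → 1.

1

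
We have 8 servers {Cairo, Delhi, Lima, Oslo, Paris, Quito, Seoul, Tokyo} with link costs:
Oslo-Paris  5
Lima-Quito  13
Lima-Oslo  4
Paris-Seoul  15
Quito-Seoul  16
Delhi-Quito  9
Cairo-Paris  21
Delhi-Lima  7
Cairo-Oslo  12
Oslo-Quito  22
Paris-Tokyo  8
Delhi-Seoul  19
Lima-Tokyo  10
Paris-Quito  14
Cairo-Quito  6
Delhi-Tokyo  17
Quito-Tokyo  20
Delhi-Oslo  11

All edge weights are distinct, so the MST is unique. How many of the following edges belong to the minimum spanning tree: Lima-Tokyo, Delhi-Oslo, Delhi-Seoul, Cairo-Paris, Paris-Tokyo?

Kruskal's algorithm — process edges by increasing weight (ties by edge label):
Lima-Oslo (4): add — endpoints in different components.
Oslo-Paris (5): add — endpoints in different components.
Cairo-Quito (6): add — endpoints in different components.
Delhi-Lima (7): add — endpoints in different components.
Paris-Tokyo (8): add — endpoints in different components.
Delhi-Quito (9): add — endpoints in different components.
Lima-Tokyo (10): skip — Lima and Tokyo already connected.
Delhi-Oslo (11): skip — Oslo and Delhi already connected.
Cairo-Oslo (12): skip — Oslo and Cairo already connected.
Lima-Quito (13): skip — Lima and Quito already connected.
Paris-Quito (14): skip — Paris and Quito already connected.
Paris-Seoul (15): add — endpoints in different components.
MST edge set: {Lima-Oslo, Oslo-Paris, Cairo-Quito, Delhi-Lima, Paris-Tokyo, Delhi-Quito, Paris-Seoul}.
Of the listed edges, {Paris-Tokyo} are in the MST → 1.

1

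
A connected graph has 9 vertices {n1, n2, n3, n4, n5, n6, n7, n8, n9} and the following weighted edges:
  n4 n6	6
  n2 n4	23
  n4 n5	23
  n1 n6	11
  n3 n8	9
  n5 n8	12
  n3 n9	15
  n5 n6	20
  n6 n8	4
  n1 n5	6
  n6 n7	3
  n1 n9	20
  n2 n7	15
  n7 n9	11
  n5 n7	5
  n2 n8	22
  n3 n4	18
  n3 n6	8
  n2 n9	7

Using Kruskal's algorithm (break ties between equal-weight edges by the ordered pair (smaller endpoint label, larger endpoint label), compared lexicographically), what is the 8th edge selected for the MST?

Kruskal's algorithm — process edges by increasing weight (ties by edge label):
n6 n7 (3): add — endpoints in different components.
n6 n8 (4): add — endpoints in different components.
n5 n7 (5): add — endpoints in different components.
n1 n5 (6): add — endpoints in different components.
n4 n6 (6): add — endpoints in different components.
n2 n9 (7): add — endpoints in different components.
n3 n6 (8): add — endpoints in different components.
n3 n8 (9): skip — n3 and n8 already connected.
n1 n6 (11): skip — n6 and n1 already connected.
n7 n9 (11): add — endpoints in different components.
The 8th edge added is n7 n9.

n7-n9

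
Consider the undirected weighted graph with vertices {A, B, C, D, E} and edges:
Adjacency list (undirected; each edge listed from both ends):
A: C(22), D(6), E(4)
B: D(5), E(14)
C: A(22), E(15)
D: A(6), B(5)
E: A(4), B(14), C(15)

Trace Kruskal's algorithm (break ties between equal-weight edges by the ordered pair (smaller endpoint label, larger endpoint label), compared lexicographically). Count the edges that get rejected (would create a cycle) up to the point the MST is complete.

1

Sort edges by weight, then run Kruskal:
A–E (4): add — endpoints in different components.
B–D (5): add — endpoints in different components.
A–D (6): add — endpoints in different components.
B–E (14): skip — B and E already connected.
C–E (15): add — endpoints in different components.
Edges rejected before the tree was complete: 1.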